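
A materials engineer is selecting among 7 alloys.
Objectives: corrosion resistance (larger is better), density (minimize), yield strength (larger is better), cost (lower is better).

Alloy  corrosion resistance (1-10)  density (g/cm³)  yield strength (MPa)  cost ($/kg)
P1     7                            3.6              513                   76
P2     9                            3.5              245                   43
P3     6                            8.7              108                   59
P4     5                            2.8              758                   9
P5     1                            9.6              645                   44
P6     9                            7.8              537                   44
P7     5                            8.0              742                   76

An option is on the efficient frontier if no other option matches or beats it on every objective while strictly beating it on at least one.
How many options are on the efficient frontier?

4

P1: not dominated.
P2: not dominated.
P3: dominated by P2 (corrosion resistance 9≥6, density 3.5≤8.7, yield strength 245≥108, cost 43≤59).
P4: not dominated (best density).
P5: dominated by P4 (corrosion resistance 5≥1, density 2.8≤9.6, yield strength 758≥645, cost 9≤44).
P6: not dominated.
P7: dominated by P4 (corrosion resistance 5≥5, density 2.8≤8.0, yield strength 758≥742, cost 9≤76).
Pareto-optimal: P1, P2, P4, P6 → 4.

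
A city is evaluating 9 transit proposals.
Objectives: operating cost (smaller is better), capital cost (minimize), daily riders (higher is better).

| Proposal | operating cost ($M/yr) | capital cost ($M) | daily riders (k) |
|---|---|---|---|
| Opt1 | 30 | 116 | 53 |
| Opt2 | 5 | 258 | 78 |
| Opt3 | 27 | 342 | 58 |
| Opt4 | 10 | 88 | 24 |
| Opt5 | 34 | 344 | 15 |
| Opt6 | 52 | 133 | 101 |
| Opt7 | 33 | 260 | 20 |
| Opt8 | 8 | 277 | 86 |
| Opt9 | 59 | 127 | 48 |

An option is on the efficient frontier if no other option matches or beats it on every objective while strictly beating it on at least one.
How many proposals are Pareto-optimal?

5

Opt1: not dominated.
Opt2: not dominated (best operating cost).
Opt3: dominated by Opt2 (operating cost 5≤27, capital cost 258≤342, daily riders 78≥58).
Opt4: not dominated (best capital cost).
Opt5: dominated by Opt1 (operating cost 30≤34, capital cost 116≤344, daily riders 53≥15).
Opt6: not dominated (best daily riders).
Opt7: dominated by Opt1 (operating cost 30≤33, capital cost 116≤260, daily riders 53≥20).
Opt8: not dominated.
Opt9: dominated by Opt1 (operating cost 30≤59, capital cost 116≤127, daily riders 53≥48).
Pareto-optimal: Opt1, Opt2, Opt4, Opt6, Opt8 → 5.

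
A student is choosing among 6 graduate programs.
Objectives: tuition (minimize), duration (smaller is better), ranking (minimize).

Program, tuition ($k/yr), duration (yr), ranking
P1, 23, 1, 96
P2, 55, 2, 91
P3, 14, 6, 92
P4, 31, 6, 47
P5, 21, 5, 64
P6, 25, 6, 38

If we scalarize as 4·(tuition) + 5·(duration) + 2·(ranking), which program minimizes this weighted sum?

P6

P1: 4·23 + 5·1 + 2·96 = 289
P2: 4·55 + 5·2 + 2·91 = 412
P3: 4·14 + 5·6 + 2·92 = 270
P4: 4·31 + 5·6 + 2·47 = 248
P5: 4·21 + 5·5 + 2·64 = 237
P6: 4·25 + 5·6 + 2·38 = 206
Lowest: P6 at 206.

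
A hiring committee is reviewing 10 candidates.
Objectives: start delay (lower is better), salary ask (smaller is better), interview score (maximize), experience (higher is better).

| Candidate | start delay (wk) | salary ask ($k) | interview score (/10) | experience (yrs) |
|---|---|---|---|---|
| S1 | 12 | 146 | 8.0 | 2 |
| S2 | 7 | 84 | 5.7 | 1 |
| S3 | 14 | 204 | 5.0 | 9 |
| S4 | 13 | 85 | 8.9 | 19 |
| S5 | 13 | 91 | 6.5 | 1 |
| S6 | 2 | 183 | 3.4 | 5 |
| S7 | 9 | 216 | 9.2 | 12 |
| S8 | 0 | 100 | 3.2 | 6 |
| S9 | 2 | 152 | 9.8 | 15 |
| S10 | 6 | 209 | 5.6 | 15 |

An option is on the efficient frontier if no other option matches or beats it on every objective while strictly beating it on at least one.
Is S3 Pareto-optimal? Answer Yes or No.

S4 vs S3: start delay 13≤14, salary ask 85≤204, interview score 8.9≥5.0, experience 19≥9 — S4 is at least as good on every objective and strictly better on at least one, so S4 dominates S3.

No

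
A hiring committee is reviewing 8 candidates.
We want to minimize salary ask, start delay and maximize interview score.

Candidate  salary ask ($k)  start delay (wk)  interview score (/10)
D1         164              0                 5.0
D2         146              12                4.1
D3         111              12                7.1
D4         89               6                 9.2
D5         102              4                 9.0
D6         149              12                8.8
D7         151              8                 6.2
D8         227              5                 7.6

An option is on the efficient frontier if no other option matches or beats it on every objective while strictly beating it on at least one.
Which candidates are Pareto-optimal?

D1, D4, D5

D1: not dominated (best start delay).
D2: dominated by D3 (salary ask 111≤146, start delay 12≤12, interview score 7.1≥4.1).
D3: dominated by D4 (salary ask 89≤111, start delay 6≤12, interview score 9.2≥7.1).
D4: not dominated (best salary ask).
D5: not dominated.
D6: dominated by D4 (salary ask 89≤149, start delay 6≤12, interview score 9.2≥8.8).
D7: dominated by D4 (salary ask 89≤151, start delay 6≤8, interview score 9.2≥6.2).
D8: dominated by D5 (salary ask 102≤227, start delay 4≤5, interview score 9.0≥7.6).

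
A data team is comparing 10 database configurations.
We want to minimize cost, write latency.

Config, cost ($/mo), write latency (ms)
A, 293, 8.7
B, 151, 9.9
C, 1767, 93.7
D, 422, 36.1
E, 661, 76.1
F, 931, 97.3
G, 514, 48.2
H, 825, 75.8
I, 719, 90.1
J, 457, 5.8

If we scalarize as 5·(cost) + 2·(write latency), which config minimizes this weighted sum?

B

A: 5·293 + 2·8.7 = 1482.4
B: 5·151 + 2·9.9 = 774.8
C: 5·1767 + 2·93.7 = 9022.4
D: 5·422 + 2·36.1 = 2182.2
E: 5·661 + 2·76.1 = 3457.2
F: 5·931 + 2·97.3 = 4849.6
G: 5·514 + 2·48.2 = 2666.4
H: 5·825 + 2·75.8 = 4276.6
I: 5·719 + 2·90.1 = 3775.2
J: 5·457 + 2·5.8 = 2296.6
Lowest: B at 774.8.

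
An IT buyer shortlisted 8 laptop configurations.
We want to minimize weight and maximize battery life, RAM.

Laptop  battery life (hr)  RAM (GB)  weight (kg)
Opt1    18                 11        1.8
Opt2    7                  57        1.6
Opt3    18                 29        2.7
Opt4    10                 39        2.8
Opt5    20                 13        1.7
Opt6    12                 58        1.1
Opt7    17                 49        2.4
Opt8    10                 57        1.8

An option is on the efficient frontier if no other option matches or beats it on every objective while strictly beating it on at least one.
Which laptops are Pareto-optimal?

Opt3, Opt5, Opt6, Opt7

Opt1: dominated by Opt5 (battery life 20≥18, RAM 13≥11, weight 1.7≤1.8).
Opt2: dominated by Opt6 (battery life 12≥7, RAM 58≥57, weight 1.1≤1.6).
Opt3: not dominated.
Opt4: dominated by Opt6 (battery life 12≥10, RAM 58≥39, weight 1.1≤2.8).
Opt5: not dominated (best battery life).
Opt6: not dominated (best RAM).
Opt7: not dominated.
Opt8: dominated by Opt6 (battery life 12≥10, RAM 58≥57, weight 1.1≤1.8).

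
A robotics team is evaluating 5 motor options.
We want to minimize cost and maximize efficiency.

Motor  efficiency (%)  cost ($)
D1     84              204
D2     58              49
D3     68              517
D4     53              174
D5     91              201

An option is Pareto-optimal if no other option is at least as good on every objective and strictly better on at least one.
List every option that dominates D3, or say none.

D1, D5

D1: efficiency 84≥68, cost 204≤517 — dominates D3.
D5: efficiency 91≥68, cost 201≤517 — dominates D3.
Others (D2, D4) are each worse than D3 on at least one objective.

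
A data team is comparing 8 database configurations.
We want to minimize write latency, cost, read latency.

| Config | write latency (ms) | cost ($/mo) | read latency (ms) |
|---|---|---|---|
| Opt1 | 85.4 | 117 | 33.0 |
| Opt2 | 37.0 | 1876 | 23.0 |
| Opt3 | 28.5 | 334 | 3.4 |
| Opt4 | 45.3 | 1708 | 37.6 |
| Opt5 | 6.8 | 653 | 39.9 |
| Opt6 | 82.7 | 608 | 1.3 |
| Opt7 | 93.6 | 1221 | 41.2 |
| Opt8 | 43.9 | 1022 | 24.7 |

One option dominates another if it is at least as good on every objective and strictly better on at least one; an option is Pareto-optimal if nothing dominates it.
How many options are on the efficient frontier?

4

Opt1: not dominated (best cost).
Opt2: dominated by Opt3 (write latency 28.5≤37.0, cost 334≤1876, read latency 3.4≤23.0).
Opt3: not dominated.
Opt4: dominated by Opt3 (write latency 28.5≤45.3, cost 334≤1708, read latency 3.4≤37.6).
Opt5: not dominated (best write latency).
Opt6: not dominated (best read latency).
Opt7: dominated by Opt1 (write latency 85.4≤93.6, cost 117≤1221, read latency 33.0≤41.2).
Opt8: dominated by Opt3 (write latency 28.5≤43.9, cost 334≤1022, read latency 3.4≤24.7).
Pareto-optimal: Opt1, Opt3, Opt5, Opt6 → 4.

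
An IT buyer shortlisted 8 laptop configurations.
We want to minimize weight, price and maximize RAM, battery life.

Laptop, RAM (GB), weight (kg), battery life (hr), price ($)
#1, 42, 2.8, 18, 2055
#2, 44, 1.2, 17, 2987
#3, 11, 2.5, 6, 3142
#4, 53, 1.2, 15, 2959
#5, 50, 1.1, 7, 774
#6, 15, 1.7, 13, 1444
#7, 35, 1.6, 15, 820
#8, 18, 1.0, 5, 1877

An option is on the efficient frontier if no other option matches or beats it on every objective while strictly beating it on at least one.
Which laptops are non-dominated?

#1: not dominated (best battery life).
#2: not dominated.
#3: dominated by #2 (RAM 44≥11, weight 1.2≤2.5, battery life 17≥6, price 2987≤3142).
#4: not dominated (best RAM).
#5: not dominated (best price).
#6: dominated by #7 (RAM 35≥15, weight 1.6≤1.7, battery life 15≥13, price 820≤1444).
#7: not dominated.
#8: not dominated (best weight).

#1, #2, #4, #5, #7, #8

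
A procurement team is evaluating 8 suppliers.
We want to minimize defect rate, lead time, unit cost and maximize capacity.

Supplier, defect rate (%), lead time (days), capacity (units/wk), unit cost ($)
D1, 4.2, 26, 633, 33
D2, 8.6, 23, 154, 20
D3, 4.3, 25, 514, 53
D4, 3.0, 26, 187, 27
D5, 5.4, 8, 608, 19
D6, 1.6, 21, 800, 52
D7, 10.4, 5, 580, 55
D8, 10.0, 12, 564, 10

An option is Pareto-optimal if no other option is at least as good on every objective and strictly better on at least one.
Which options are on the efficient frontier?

D1: not dominated.
D2: dominated by D5 (defect rate 5.4≤8.6, lead time 8≤23, capacity 608≥154, unit cost 19≤20).
D3: dominated by D6 (defect rate 1.6≤4.3, lead time 21≤25, capacity 800≥514, unit cost 52≤53).
D4: not dominated.
D5: not dominated.
D6: not dominated (best defect rate).
D7: not dominated (best lead time).
D8: not dominated (best unit cost).

D1, D4, D5, D6, D7, D8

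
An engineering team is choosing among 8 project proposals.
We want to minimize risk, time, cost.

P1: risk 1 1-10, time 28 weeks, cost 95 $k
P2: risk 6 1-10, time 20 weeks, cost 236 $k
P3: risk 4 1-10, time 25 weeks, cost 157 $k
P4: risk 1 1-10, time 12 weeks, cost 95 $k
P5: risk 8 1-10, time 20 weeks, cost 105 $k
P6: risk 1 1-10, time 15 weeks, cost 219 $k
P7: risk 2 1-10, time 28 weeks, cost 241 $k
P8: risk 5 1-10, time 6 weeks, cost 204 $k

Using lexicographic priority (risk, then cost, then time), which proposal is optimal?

First minimize risk: best is 1, kept {P1, P4, P6}.
Then minimize cost: best is 95, kept {P1, P4}.
Then minimize time: best is 12, kept {P4}.

P4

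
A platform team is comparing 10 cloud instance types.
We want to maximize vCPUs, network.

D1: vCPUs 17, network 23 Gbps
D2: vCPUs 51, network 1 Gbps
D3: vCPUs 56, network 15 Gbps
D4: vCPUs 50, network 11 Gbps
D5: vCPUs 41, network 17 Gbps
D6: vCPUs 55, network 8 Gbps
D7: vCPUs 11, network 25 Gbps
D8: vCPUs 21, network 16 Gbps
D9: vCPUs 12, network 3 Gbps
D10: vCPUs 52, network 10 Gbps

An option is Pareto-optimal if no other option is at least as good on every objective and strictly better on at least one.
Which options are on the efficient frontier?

D1, D3, D5, D7

D1: not dominated.
D2: dominated by D3 (vCPUs 56≥51, network 15≥1).
D3: not dominated (best vCPUs).
D4: dominated by D3 (vCPUs 56≥50, network 15≥11).
D5: not dominated.
D6: dominated by D3 (vCPUs 56≥55, network 15≥8).
D7: not dominated (best network).
D8: dominated by D5 (vCPUs 41≥21, network 17≥16).
D9: dominated by D1 (vCPUs 17≥12, network 23≥3).
D10: dominated by D3 (vCPUs 56≥52, network 15≥10).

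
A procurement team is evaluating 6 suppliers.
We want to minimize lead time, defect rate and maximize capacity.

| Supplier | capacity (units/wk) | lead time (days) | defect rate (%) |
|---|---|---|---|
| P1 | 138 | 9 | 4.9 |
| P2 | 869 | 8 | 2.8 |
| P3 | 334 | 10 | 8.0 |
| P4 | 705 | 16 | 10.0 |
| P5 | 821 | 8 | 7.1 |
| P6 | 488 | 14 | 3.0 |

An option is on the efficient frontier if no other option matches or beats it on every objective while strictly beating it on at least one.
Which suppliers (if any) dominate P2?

P1: worse on capacity (138 vs 869).
P3: worse on capacity (334 vs 869).
P4: worse on capacity (705 vs 869).
P5: worse on capacity (821 vs 869).
P6: worse on capacity (488 vs 869).
No option dominates P2.

none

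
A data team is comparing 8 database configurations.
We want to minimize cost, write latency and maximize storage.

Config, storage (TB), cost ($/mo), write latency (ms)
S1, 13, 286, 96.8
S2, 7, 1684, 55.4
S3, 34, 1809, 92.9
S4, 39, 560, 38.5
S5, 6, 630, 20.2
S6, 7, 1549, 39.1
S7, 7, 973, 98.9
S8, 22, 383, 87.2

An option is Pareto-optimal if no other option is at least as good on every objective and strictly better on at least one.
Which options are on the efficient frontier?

S1, S4, S5, S8

S1: not dominated (best cost).
S2: dominated by S4 (storage 39≥7, cost 560≤1684, write latency 38.5≤55.4).
S3: dominated by S4 (storage 39≥34, cost 560≤1809, write latency 38.5≤92.9).
S4: not dominated (best storage).
S5: not dominated (best write latency).
S6: dominated by S4 (storage 39≥7, cost 560≤1549, write latency 38.5≤39.1).
S7: dominated by S1 (storage 13≥7, cost 286≤973, write latency 96.8≤98.9).
S8: not dominated.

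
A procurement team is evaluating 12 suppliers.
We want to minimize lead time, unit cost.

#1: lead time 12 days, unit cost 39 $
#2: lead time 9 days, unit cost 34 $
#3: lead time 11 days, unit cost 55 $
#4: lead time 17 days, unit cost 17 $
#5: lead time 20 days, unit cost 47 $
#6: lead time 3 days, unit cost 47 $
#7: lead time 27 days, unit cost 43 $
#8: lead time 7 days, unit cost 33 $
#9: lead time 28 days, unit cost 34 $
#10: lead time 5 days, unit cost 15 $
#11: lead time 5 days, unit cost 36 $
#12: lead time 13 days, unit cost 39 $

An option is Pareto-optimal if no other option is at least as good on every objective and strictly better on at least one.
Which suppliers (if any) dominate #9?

#2, #4, #8, #10

#2: lead time 9≤28, unit cost 34≤34 — dominates #9.
#4: lead time 17≤28, unit cost 17≤34 — dominates #9.
#8: lead time 7≤28, unit cost 33≤34 — dominates #9.
#10: lead time 5≤28, unit cost 15≤34 — dominates #9.
Others (#1, #3, #5, #6, #7, #11, #12) are each worse than #9 on at least one objective.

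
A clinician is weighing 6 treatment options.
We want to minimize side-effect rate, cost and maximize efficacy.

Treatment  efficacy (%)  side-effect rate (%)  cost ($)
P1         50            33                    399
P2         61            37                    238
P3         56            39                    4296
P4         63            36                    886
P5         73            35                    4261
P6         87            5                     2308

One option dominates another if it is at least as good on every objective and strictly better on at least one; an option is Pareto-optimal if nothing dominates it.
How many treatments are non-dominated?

P1: not dominated.
P2: not dominated (best cost).
P3: dominated by P2 (efficacy 61≥56, side-effect rate 37≤39, cost 238≤4296).
P4: not dominated.
P5: dominated by P6 (efficacy 87≥73, side-effect rate 5≤35, cost 2308≤4261).
P6: not dominated (best efficacy).
Pareto-optimal: P1, P2, P4, P6 → 4.

4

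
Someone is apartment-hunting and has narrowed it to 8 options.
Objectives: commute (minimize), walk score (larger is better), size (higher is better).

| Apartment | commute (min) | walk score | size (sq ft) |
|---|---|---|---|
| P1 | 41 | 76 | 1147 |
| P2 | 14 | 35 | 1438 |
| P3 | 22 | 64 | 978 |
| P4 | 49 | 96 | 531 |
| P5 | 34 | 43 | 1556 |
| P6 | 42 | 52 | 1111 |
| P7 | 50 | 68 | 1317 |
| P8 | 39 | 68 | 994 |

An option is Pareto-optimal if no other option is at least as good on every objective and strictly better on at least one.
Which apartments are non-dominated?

P1: not dominated.
P2: not dominated (best commute).
P3: not dominated.
P4: not dominated (best walk score).
P5: not dominated (best size).
P6: dominated by P1 (commute 41≤42, walk score 76≥52, size 1147≥1111).
P7: not dominated.
P8: not dominated.

P1, P2, P3, P4, P5, P7, P8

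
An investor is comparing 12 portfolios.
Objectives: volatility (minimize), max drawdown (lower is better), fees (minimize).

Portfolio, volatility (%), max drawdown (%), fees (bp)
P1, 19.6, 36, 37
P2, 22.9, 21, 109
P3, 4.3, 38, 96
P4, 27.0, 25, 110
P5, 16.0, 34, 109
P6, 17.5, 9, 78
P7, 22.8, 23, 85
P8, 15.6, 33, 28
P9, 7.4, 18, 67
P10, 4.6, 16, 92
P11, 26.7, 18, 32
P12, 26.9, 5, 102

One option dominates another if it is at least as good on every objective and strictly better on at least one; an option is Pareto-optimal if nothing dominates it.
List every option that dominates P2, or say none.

P6: volatility 17.5≤22.9, max drawdown 9≤21, fees 78≤109 — dominates P2.
P9: volatility 7.4≤22.9, max drawdown 18≤21, fees 67≤109 — dominates P2.
P10: volatility 4.6≤22.9, max drawdown 16≤21, fees 92≤109 — dominates P2.
Others (P1, P3, P4, P5, P7, P8, P11, P12) are each worse than P2 on at least one objective.

P6, P9, P10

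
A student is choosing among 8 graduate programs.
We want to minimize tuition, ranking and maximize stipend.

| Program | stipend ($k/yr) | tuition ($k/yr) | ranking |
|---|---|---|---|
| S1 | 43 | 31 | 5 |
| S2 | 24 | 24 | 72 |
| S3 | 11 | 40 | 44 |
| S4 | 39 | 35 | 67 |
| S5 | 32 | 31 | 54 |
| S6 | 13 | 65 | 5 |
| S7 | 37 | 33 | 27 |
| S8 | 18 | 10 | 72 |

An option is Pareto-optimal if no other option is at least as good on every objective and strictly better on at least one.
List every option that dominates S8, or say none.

S1: worse on tuition (31 vs 10).
S2: worse on tuition (24 vs 10).
S3: worse on stipend (11 vs 18).
S4: worse on tuition (35 vs 10).
S5: worse on tuition (31 vs 10).
S6: worse on stipend (13 vs 18).
S7: worse on tuition (33 vs 10).
No option dominates S8.

none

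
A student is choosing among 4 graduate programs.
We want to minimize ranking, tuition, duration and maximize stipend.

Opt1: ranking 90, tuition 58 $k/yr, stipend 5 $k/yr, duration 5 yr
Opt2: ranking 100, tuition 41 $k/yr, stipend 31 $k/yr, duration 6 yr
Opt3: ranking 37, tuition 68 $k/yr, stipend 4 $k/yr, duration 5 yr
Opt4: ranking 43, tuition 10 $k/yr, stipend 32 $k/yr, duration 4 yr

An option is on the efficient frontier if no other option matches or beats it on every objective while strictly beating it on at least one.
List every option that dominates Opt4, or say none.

Opt1: worse on ranking (90 vs 43).
Opt2: worse on ranking (100 vs 43).
Opt3: worse on tuition (68 vs 10).
No option dominates Opt4.

none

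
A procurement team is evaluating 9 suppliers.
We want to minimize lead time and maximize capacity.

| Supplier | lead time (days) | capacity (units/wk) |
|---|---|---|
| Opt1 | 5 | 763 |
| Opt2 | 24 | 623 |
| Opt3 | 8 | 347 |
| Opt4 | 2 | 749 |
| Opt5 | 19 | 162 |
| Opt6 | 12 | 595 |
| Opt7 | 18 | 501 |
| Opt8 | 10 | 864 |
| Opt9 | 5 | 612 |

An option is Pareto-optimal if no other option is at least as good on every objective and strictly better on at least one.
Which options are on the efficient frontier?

Opt1, Opt4, Opt8

Opt1: not dominated.
Opt2: dominated by Opt1 (lead time 5≤24, capacity 763≥623).
Opt3: dominated by Opt1 (lead time 5≤8, capacity 763≥347).
Opt4: not dominated (best lead time).
Opt5: dominated by Opt1 (lead time 5≤19, capacity 763≥162).
Opt6: dominated by Opt1 (lead time 5≤12, capacity 763≥595).
Opt7: dominated by Opt1 (lead time 5≤18, capacity 763≥501).
Opt8: not dominated (best capacity).
Opt9: dominated by Opt1 (lead time 5≤5, capacity 763≥612).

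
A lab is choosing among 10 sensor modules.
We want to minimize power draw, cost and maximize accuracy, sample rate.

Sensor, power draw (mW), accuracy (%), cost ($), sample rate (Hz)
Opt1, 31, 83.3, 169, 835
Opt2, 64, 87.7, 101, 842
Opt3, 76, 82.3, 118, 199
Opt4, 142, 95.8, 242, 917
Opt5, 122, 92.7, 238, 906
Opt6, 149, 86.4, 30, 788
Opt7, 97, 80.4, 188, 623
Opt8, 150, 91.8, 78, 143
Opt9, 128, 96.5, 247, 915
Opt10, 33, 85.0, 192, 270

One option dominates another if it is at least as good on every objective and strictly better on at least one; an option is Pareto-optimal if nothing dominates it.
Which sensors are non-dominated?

Opt1: not dominated (best power draw).
Opt2: not dominated.
Opt3: dominated by Opt2 (power draw 64≤76, accuracy 87.7≥82.3, cost 101≤118, sample rate 842≥199).
Opt4: not dominated (best sample rate).
Opt5: not dominated.
Opt6: not dominated (best cost).
Opt7: dominated by Opt1 (power draw 31≤97, accuracy 83.3≥80.4, cost 169≤188, sample rate 835≥623).
Opt8: not dominated.
Opt9: not dominated (best accuracy).
Opt10: not dominated.

Opt1, Opt2, Opt4, Opt5, Opt6, Opt8, Opt9, Opt10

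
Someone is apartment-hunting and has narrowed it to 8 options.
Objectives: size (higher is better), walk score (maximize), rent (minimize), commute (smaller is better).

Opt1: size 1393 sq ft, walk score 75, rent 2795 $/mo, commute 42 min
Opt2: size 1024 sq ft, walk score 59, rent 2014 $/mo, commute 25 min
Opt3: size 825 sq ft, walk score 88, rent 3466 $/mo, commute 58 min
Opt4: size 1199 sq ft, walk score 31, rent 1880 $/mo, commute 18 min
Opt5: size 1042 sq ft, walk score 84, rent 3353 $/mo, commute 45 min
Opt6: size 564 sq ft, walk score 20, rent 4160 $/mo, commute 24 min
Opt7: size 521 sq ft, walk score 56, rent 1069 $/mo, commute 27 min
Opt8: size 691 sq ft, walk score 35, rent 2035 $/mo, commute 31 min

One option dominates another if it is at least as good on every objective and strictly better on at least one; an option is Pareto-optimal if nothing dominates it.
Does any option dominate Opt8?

Opt2 vs Opt8: size 1024≥691, walk score 59≥35, rent 2014≤2035, commute 25≤31 — Opt2 is at least as good on every objective and strictly better on at least one, so Opt2 dominates Opt8.

Yes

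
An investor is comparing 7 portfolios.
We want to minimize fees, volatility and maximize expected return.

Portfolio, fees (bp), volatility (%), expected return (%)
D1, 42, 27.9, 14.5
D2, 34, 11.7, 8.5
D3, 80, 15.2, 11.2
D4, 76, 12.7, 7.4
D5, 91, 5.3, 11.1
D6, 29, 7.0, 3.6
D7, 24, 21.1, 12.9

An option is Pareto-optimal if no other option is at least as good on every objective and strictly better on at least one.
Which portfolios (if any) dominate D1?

none

D2: worse on expected return (8.5 vs 14.5).
D3: worse on fees (80 vs 42).
D4: worse on fees (76 vs 42).
D5: worse on fees (91 vs 42).
D6: worse on expected return (3.6 vs 14.5).
D7: worse on expected return (12.9 vs 14.5).
No option dominates D1.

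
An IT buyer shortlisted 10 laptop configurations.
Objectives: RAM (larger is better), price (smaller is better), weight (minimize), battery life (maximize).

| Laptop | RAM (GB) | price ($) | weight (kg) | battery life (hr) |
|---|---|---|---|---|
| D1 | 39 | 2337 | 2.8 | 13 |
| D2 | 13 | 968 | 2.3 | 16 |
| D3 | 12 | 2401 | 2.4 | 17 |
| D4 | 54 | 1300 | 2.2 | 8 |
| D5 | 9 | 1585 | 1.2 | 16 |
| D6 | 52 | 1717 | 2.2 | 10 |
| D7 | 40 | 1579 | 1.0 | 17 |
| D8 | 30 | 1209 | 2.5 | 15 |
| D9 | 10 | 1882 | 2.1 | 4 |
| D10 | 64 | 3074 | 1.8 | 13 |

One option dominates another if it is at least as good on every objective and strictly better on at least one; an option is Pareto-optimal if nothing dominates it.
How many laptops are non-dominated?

D1: dominated by D7 (RAM 40≥39, price 1579≤2337, weight 1.0≤2.8, battery life 17≥13).
D2: not dominated (best price).
D3: dominated by D7 (RAM 40≥12, price 1579≤2401, weight 1.0≤2.4, battery life 17≥17).
D4: not dominated.
D5: dominated by D7 (RAM 40≥9, price 1579≤1585, weight 1.0≤1.2, battery life 17≥16).
D6: not dominated.
D7: not dominated (best weight).
D8: not dominated.
D9: dominated by D7 (RAM 40≥10, price 1579≤1882, weight 1.0≤2.1, battery life 17≥4).
D10: not dominated (best RAM).
Pareto-optimal: D2, D4, D6, D7, D8, D10 → 6.

6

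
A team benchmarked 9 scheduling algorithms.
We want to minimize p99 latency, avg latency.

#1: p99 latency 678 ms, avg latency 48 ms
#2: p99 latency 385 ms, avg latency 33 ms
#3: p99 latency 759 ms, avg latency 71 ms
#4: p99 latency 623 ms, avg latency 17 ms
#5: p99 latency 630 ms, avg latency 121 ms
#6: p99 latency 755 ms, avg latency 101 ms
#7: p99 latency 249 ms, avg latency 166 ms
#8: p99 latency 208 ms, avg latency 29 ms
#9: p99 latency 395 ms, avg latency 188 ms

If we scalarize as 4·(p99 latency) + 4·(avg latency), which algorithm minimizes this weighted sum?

#8

#1: 4·678 + 4·48 = 2904
#2: 4·385 + 4·33 = 1672
#3: 4·759 + 4·71 = 3320
#4: 4·623 + 4·17 = 2560
#5: 4·630 + 4·121 = 3004
#6: 4·755 + 4·101 = 3424
#7: 4·249 + 4·166 = 1660
#8: 4·208 + 4·29 = 948
#9: 4·395 + 4·188 = 2332
Lowest: #8 at 948.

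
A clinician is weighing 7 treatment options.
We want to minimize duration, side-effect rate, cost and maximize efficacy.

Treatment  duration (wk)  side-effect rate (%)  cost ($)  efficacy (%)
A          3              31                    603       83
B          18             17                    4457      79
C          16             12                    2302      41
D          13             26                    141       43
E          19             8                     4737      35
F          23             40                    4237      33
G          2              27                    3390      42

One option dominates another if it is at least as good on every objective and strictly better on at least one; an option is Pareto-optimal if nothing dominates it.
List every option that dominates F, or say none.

A, C, D, G

A: duration 3≤23, side-effect rate 31≤40, cost 603≤4237, efficacy 83≥33 — dominates F.
C: duration 16≤23, side-effect rate 12≤40, cost 2302≤4237, efficacy 41≥33 — dominates F.
D: duration 13≤23, side-effect rate 26≤40, cost 141≤4237, efficacy 43≥33 — dominates F.
G: duration 2≤23, side-effect rate 27≤40, cost 3390≤4237, efficacy 42≥33 — dominates F.
Others (B, E) are each worse than F on at least one objective.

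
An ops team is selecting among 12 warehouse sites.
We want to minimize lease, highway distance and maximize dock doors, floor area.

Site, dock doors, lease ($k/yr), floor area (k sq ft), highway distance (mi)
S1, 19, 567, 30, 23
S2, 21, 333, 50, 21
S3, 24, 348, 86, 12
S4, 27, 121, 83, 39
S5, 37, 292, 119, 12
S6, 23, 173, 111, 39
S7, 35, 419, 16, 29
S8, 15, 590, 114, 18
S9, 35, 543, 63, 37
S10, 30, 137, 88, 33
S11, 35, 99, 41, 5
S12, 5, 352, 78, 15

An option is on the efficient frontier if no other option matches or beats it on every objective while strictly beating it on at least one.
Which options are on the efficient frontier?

S1: dominated by S2 (dock doors 21≥19, lease 333≤567, floor area 50≥30, highway distance 21≤23).
S2: dominated by S5 (dock doors 37≥21, lease 292≤333, floor area 119≥50, highway distance 12≤21).
S3: dominated by S5 (dock doors 37≥24, lease 292≤348, floor area 119≥86, highway distance 12≤12).
S4: not dominated.
S5: not dominated (best dock doors).
S6: not dominated.
S7: dominated by S5 (dock doors 37≥35, lease 292≤419, floor area 119≥16, highway distance 12≤29).
S8: dominated by S5 (dock doors 37≥15, lease 292≤590, floor area 119≥114, highway distance 12≤18).
S9: dominated by S5 (dock doors 37≥35, lease 292≤543, floor area 119≥63, highway distance 12≤37).
S10: not dominated.
S11: not dominated (best lease).
S12: dominated by S3 (dock doors 24≥5, lease 348≤352, floor area 86≥78, highway distance 12≤15).

S4, S5, S6, S10, S11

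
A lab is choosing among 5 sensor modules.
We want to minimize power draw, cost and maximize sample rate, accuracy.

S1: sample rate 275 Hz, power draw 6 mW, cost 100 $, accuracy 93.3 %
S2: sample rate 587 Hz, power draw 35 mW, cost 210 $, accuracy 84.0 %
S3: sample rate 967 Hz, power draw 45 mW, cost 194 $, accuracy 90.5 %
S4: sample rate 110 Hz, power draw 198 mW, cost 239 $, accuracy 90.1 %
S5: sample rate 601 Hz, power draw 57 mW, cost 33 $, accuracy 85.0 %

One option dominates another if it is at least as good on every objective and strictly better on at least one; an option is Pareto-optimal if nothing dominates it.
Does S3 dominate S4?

S3 vs S4: sample rate 967≥110, power draw 45≤198, cost 194≤239, accuracy 90.5≥90.1 — S3 is at least as good on every objective with at least one strict improvement.

Yes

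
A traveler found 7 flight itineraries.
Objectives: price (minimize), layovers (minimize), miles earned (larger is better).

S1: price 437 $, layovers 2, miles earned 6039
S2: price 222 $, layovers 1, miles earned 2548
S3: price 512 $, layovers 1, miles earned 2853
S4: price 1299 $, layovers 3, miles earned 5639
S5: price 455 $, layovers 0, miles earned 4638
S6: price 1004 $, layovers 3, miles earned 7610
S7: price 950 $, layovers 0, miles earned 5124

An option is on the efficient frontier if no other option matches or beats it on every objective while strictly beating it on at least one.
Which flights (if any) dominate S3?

S5: price 455≤512, layovers 0≤1, miles earned 4638≥2853 — dominates S3.
Others (S1, S2, S4, S6, S7) are each worse than S3 on at least one objective.

S5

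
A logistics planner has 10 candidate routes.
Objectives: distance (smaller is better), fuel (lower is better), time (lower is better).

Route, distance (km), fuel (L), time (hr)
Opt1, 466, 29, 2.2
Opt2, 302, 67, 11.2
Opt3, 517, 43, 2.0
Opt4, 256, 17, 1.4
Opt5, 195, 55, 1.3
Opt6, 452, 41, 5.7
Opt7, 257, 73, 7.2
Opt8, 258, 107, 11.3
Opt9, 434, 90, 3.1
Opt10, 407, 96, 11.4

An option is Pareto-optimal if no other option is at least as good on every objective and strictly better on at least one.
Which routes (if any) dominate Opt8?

Opt4, Opt5, Opt7

Opt4: distance 256≤258, fuel 17≤107, time 1.4≤11.3 — dominates Opt8.
Opt5: distance 195≤258, fuel 55≤107, time 1.3≤11.3 — dominates Opt8.
Opt7: distance 257≤258, fuel 73≤107, time 7.2≤11.3 — dominates Opt8.
Others (Opt1, Opt2, Opt3, Opt6, Opt9, Opt10) are each worse than Opt8 on at least one objective.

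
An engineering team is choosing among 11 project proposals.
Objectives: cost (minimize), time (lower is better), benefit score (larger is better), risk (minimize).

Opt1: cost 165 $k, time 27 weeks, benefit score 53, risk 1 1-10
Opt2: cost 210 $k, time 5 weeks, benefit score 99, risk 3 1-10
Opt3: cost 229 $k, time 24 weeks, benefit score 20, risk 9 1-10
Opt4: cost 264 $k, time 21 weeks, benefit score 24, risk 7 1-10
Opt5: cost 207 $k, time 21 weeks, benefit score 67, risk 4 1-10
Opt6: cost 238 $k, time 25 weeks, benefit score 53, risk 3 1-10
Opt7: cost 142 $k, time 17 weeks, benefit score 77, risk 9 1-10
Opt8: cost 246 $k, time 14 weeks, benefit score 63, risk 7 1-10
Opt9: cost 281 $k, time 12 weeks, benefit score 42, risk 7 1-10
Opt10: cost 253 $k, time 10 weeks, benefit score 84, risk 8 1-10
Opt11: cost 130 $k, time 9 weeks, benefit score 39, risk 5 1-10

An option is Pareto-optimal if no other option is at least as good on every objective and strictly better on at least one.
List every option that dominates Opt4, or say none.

Opt2: cost 210≤264, time 5≤21, benefit score 99≥24, risk 3≤7 — dominates Opt4.
Opt5: cost 207≤264, time 21≤21, benefit score 67≥24, risk 4≤7 — dominates Opt4.
Opt8: cost 246≤264, time 14≤21, benefit score 63≥24, risk 7≤7 — dominates Opt4.
Opt11: cost 130≤264, time 9≤21, benefit score 39≥24, risk 5≤7 — dominates Opt4.
Others (Opt1, Opt3, Opt6, Opt7, Opt9, Opt10) are each worse than Opt4 on at least one objective.

Opt2, Opt5, Opt8, Opt11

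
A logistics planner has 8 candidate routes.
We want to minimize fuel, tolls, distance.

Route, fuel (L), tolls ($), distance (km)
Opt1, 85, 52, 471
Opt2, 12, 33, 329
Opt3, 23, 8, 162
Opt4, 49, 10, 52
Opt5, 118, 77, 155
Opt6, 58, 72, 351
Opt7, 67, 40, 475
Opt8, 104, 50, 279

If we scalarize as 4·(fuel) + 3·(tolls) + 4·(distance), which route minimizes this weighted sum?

Opt4

Opt1: 4·85 + 3·52 + 4·471 = 2380
Opt2: 4·12 + 3·33 + 4·329 = 1463
Opt3: 4·23 + 3·8 + 4·162 = 764
Opt4: 4·49 + 3·10 + 4·52 = 434
Opt5: 4·118 + 3·77 + 4·155 = 1323
Opt6: 4·58 + 3·72 + 4·351 = 1852
Opt7: 4·67 + 3·40 + 4·475 = 2288
Opt8: 4·104 + 3·50 + 4·279 = 1682
Lowest: Opt4 at 434.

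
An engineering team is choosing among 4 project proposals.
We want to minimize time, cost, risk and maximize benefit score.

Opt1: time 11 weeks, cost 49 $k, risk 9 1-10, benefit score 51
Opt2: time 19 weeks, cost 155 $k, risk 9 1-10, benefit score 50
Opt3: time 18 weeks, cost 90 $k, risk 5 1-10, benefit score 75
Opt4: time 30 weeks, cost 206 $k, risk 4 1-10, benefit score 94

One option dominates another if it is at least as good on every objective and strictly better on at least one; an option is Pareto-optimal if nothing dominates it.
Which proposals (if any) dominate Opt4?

Opt1: worse on risk (9 vs 4).
Opt2: worse on risk (9 vs 4).
Opt3: worse on risk (5 vs 4).
No option dominates Opt4.

none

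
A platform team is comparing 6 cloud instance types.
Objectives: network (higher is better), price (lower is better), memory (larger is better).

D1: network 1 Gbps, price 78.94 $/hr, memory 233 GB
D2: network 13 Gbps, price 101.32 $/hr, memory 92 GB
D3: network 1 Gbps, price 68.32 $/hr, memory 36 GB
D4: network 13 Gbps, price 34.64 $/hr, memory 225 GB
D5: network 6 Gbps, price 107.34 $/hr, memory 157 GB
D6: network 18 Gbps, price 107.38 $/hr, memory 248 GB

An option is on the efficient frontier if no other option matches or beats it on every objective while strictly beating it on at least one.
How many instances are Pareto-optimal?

3

D1: not dominated.
D2: dominated by D4 (network 13≥13, price 34.64≤101.32, memory 225≥92).
D3: dominated by D4 (network 13≥1, price 34.64≤68.32, memory 225≥36).
D4: not dominated (best price).
D5: dominated by D4 (network 13≥6, price 34.64≤107.34, memory 225≥157).
D6: not dominated (best network).
Pareto-optimal: D1, D4, D6 → 3.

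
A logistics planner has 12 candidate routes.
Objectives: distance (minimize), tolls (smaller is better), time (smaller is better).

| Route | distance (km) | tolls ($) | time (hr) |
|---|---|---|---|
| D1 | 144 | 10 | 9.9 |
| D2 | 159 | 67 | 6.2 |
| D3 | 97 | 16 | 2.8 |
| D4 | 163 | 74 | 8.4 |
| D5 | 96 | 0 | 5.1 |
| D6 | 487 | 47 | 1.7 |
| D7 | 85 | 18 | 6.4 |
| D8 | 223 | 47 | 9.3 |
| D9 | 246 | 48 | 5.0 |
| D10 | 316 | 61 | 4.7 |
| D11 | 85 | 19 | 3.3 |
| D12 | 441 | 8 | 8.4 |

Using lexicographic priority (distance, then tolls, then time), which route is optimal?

First minimize distance: best is 85, kept {D7, D11}.
Then minimize tolls: best is 18, kept {D7}.

D7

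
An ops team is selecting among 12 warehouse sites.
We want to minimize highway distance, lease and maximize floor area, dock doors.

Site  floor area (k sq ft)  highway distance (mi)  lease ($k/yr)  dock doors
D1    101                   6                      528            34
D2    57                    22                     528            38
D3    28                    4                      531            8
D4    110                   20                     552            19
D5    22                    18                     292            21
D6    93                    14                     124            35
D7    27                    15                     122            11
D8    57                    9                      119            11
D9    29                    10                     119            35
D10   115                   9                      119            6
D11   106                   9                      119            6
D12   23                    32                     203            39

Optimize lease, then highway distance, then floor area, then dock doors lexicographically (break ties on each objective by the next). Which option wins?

First minimize lease: best is 119, kept {D8, D9, D10, D11}.
Then minimize highway distance: best is 9, kept {D8, D10, D11}.
Then maximize floor area: best is 115, kept {D10}.

D10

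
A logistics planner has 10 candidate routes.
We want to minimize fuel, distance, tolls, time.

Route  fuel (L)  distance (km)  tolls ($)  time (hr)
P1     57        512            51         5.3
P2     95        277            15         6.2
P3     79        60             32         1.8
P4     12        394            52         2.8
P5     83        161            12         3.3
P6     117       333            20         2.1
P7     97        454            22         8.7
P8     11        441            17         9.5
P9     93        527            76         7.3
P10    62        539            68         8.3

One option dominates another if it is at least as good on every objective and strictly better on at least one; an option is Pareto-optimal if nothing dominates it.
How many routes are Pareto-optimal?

P1: not dominated.
P2: dominated by P5 (fuel 83≤95, distance 161≤277, tolls 12≤15, time 3.3≤6.2).
P3: not dominated (best distance).
P4: not dominated.
P5: not dominated (best tolls).
P6: not dominated.
P7: dominated by P2 (fuel 95≤97, distance 277≤454, tolls 15≤22, time 6.2≤8.7).
P8: not dominated (best fuel).
P9: dominated by P1 (fuel 57≤93, distance 512≤527, tolls 51≤76, time 5.3≤7.3).
P10: dominated by P1 (fuel 57≤62, distance 512≤539, tolls 51≤68, time 5.3≤8.3).
Pareto-optimal: P1, P3, P4, P5, P6, P8 → 6.

6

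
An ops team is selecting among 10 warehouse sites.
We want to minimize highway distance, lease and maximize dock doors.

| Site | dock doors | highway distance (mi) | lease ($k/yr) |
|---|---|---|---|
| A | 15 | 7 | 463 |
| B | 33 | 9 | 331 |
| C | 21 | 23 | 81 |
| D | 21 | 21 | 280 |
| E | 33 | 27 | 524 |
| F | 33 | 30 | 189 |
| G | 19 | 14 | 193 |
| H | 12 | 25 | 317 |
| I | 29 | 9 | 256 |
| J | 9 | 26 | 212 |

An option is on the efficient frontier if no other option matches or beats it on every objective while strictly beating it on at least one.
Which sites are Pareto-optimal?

A: not dominated (best highway distance).
B: not dominated.
C: not dominated (best lease).
D: dominated by I (dock doors 29≥21, highway distance 9≤21, lease 256≤280).
E: dominated by B (dock doors 33≥33, highway distance 9≤27, lease 331≤524).
F: not dominated.
G: not dominated.
H: dominated by C (dock doors 21≥12, highway distance 23≤25, lease 81≤317).
I: not dominated.
J: dominated by C (dock doors 21≥9, highway distance 23≤26, lease 81≤212).

A, B, C, F, G, I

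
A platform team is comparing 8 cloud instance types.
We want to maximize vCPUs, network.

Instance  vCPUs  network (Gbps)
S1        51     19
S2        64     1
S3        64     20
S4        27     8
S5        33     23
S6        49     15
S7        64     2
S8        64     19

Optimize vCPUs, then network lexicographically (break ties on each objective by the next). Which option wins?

First maximize vCPUs: best is 64, kept {S2, S3, S7, S8}.
Then maximize network: best is 20, kept {S3}.

S3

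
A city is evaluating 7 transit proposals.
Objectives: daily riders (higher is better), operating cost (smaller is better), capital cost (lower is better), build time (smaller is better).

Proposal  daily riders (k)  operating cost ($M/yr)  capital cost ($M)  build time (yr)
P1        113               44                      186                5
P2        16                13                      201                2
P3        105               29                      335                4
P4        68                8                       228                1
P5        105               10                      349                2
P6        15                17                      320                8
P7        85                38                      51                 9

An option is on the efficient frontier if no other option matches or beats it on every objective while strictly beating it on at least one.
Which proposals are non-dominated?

P1: not dominated (best daily riders).
P2: not dominated.
P3: not dominated.
P4: not dominated (best operating cost).
P5: not dominated.
P6: dominated by P2 (daily riders 16≥15, operating cost 13≤17, capital cost 201≤320, build time 2≤8).
P7: not dominated (best capital cost).

P1, P2, P3, P4, P5, P7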